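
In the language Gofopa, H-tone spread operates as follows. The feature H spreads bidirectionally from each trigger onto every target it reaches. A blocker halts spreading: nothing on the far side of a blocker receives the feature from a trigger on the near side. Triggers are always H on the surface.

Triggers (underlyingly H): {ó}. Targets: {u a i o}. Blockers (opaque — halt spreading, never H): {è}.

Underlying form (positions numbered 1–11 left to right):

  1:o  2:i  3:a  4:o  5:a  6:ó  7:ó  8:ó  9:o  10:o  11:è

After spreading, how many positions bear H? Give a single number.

10

From /ó/ at 6 rightward: 7 /ó/ is itself a trigger — this domain ends here.
From /ó/ at 6 leftward: 5 /a/ → H; 4 /o/ → H; 3 /a/ → H; 2 /i/ → H; 1 /o/ → H; word edge.
From /ó/ at 7 rightward: 8 /ó/ is itself a trigger — this domain ends here.
From /ó/ at 7 leftward: 6 /ó/ is itself a trigger — this domain ends here.
From /ó/ at 8 rightward: 9 /o/ → H; 10 /o/ → H; 11 /è/ blocks.
From /ó/ at 8 leftward: 7 /ó/ is itself a trigger — this domain ends here.
H positions on the surface: 1 2 3 4 5 6 7 8 9 10.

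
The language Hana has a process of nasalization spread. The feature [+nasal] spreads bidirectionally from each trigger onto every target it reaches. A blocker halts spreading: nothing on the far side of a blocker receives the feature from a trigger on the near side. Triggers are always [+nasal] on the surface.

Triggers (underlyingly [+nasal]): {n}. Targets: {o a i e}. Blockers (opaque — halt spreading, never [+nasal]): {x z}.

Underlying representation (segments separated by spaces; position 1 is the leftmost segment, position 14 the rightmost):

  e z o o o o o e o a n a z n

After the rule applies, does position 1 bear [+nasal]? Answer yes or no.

From /n/ at 11 rightward: 12 /a/ → [+nasal]; 13 /z/ blocks.
From /n/ at 11 leftward: 10 /a/ → [+nasal]; 9 /o/ → [+nasal]; 8 /e/ → [+nasal]; 7 /o/ → [+nasal]; 6 /o/ → [+nasal]; 5 /o/ → [+nasal]; 4 /o/ → [+nasal]; 3 /o/ → [+nasal]; 2 /z/ blocks.
From /n/ at 14 rightward: word edge.
From /n/ at 14 leftward: 13 /z/ blocks.
Target with no active source: position 1 stays [-nasal].
[+nasal] positions on the surface: 3 4 5 6 7 8 9 10 11 12 14.

no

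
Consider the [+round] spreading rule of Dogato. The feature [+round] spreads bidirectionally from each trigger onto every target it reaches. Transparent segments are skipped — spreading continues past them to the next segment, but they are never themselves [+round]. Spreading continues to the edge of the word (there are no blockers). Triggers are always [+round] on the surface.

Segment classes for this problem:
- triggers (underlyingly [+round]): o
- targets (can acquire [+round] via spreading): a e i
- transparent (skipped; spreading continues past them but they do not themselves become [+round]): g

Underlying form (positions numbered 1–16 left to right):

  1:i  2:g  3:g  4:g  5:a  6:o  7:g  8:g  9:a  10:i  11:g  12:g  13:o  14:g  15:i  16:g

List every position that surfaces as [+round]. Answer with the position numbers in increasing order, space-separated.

1 5 6 9 10 13 15

From /o/ at 6 rightward: 7 /g/ transparent; 8 /g/ transparent; 9 /a/ → [+round]; 10 /i/ → [+round]; 11 /g/ transparent; 12 /g/ transparent; 13 /o/ is itself a trigger — this domain ends here.
From /o/ at 6 leftward: 5 /a/ → [+round]; 4 /g/ transparent; 3 /g/ transparent; 2 /g/ transparent; 1 /i/ → [+round]; word edge.
From /o/ at 13 rightward: 14 /g/ transparent; 15 /i/ → [+round]; 16 /g/ transparent; word edge.
From /o/ at 13 leftward: 12 /g/ transparent; 11 /g/ transparent; 10 /i/ → [+round]; 9 /a/ → [+round]; 8 /g/ transparent; 7 /g/ transparent; 6 /o/ is itself a trigger — this domain ends here.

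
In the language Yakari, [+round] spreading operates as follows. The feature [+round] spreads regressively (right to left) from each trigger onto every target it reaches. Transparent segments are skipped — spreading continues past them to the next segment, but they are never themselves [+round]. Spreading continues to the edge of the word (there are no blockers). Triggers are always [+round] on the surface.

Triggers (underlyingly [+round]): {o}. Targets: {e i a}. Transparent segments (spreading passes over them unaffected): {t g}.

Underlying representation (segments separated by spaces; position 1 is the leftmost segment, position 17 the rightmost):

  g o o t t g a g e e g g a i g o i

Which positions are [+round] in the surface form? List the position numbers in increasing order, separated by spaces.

From /o/ at 2 leftward: 1 /g/ transparent; word edge.
From /o/ at 3 leftward: 2 /o/ is itself a trigger — this domain ends here.
From /o/ at 16 leftward: 15 /g/ transparent; 14 /i/ → [+round]; 13 /a/ → [+round]; 12 /g/ transparent; 11 /g/ transparent; 10 /e/ → [+round]; 9 /e/ → [+round]; 8 /g/ transparent; 7 /a/ → [+round]; 6 /g/ transparent; 5 /t/ transparent; 4 /t/ transparent; 3 /o/ is itself a trigger — this domain ends here.
Target with no active source: position 17 stays [-round].

2 3 7 9 10 13 14 16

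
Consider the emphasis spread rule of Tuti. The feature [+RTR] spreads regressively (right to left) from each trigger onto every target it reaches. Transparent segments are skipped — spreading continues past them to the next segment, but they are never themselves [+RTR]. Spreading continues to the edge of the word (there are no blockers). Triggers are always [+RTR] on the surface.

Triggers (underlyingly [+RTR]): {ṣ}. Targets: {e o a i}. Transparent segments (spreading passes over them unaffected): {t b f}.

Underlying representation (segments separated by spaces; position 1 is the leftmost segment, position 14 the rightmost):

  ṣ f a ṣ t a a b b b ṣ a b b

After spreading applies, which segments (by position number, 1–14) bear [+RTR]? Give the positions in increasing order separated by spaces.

1 3 4 6 7 11

From /ṣ/ at 1 leftward: word edge.
From /ṣ/ at 4 leftward: 3 /a/ → [+RTR]; 2 /f/ transparent; 1 /ṣ/ is itself a trigger — this domain ends here.
From /ṣ/ at 11 leftward: 10 /b/ transparent; 9 /b/ transparent; 8 /b/ transparent; 7 /a/ → [+RTR]; 6 /a/ → [+RTR]; 5 /t/ transparent; 4 /ṣ/ is itself a trigger — this domain ends here.
Target with no active source: position 12 stays [-emphatic].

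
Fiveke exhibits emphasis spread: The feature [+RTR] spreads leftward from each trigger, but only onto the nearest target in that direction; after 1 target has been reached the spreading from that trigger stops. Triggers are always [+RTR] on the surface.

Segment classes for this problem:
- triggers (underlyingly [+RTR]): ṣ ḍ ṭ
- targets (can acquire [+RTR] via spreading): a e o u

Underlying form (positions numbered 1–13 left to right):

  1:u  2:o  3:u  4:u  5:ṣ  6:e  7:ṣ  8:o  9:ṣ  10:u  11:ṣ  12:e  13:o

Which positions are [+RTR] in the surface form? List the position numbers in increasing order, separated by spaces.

4 5 6 7 8 9 10 11

From /ṣ/ at 5 leftward: 4 /u/ → [+RTR]; bound reached.
From /ṣ/ at 7 leftward: 6 /e/ → [+RTR]; bound reached.
From /ṣ/ at 9 leftward: 8 /o/ → [+RTR]; bound reached.
From /ṣ/ at 11 leftward: 10 /u/ → [+RTR]; bound reached.
Targets with no active source: positions 1 2 3 12 13 stay [-emphatic].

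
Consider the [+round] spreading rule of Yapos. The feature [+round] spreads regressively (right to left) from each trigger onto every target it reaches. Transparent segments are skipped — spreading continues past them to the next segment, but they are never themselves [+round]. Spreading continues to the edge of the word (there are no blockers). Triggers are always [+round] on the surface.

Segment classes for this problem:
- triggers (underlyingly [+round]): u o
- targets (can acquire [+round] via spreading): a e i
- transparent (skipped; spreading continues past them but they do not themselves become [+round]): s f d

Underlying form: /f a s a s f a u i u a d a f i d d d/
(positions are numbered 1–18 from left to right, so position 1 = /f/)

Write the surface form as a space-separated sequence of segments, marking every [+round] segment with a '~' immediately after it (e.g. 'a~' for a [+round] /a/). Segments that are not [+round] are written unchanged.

From /u/ at 8 leftward: 7 /a/ → [+round]; 6 /f/ transparent; 5 /s/ transparent; 4 /a/ → [+round]; 3 /s/ transparent; 2 /a/ → [+round]; 1 /f/ transparent; word edge.
From /u/ at 10 leftward: 9 /i/ → [+round]; 8 /u/ is itself a trigger — this domain ends here.
Targets with no active source: positions 11 13 15 stay [-round].
[+round] positions on the surface: 2 4 7 8 9 10.

f a~ s a~ s f a~ u~ i~ u~ a d a f i d d d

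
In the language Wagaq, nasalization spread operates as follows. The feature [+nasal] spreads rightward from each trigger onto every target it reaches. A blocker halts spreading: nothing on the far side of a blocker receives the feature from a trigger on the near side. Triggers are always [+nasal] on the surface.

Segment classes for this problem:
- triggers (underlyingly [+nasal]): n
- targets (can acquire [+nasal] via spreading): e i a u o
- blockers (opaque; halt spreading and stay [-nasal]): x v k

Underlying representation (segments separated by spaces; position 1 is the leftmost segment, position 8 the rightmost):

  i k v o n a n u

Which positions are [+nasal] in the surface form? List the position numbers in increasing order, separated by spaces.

5 6 7 8

From /n/ at 5 rightward: 6 /a/ → [+nasal]; 7 /n/ is itself a trigger — this domain ends here.
From /n/ at 7 rightward: 8 /u/ → [+nasal]; word edge.
Targets with no active source: positions 1 4 stay [-nasal].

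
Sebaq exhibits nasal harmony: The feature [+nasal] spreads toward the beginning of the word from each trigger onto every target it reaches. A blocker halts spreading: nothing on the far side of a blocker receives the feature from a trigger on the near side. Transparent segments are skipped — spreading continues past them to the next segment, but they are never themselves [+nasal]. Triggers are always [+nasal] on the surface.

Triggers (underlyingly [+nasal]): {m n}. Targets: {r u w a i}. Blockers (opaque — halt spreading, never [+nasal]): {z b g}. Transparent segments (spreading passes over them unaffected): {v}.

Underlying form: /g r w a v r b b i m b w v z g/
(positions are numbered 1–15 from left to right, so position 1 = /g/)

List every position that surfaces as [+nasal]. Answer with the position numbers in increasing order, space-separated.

From /m/ at 10 leftward: 9 /i/ → [+nasal]; 8 /b/ blocks.
Targets with no active source: positions 2 3 4 6 12 stay [-nasal].

9 10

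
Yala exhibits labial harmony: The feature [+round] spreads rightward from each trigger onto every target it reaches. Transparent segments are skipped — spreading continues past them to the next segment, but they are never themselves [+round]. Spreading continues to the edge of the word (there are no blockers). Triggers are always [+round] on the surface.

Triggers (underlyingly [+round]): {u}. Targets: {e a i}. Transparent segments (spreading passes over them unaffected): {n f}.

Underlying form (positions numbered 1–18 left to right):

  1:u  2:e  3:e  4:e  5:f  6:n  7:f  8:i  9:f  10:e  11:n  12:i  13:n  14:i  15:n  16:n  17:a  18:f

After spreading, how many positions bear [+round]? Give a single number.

9

From /u/ at 1 rightward: 2 /e/ → [+round]; 3 /e/ → [+round]; 4 /e/ → [+round]; 5 /f/ transparent; 6 /n/ transparent; 7 /f/ transparent; 8 /i/ → [+round]; 9 /f/ transparent; 10 /e/ → [+round]; 11 /n/ transparent; 12 /i/ → [+round]; 13 /n/ transparent; 14 /i/ → [+round]; 15 /n/ transparent; 16 /n/ transparent; 17 /a/ → [+round]; 18 /f/ transparent; word edge.
[+round] positions on the surface: 1 2 3 4 8 10 12 14 17.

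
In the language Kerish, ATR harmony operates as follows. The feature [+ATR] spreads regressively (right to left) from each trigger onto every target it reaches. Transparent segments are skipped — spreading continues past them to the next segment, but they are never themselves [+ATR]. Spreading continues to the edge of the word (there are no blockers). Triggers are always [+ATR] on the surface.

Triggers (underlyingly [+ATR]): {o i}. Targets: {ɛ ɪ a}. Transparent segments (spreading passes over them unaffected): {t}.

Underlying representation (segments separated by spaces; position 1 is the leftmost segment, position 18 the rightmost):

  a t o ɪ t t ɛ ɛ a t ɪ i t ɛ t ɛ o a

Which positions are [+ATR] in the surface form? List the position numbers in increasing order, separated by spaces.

From /o/ at 3 leftward: 2 /t/ transparent; 1 /a/ → [+ATR]; word edge.
From /i/ at 12 leftward: 11 /ɪ/ → [+ATR]; 10 /t/ transparent; 9 /a/ → [+ATR]; 8 /ɛ/ → [+ATR]; 7 /ɛ/ → [+ATR]; 6 /t/ transparent; 5 /t/ transparent; 4 /ɪ/ → [+ATR]; 3 /o/ is itself a trigger — this domain ends here.
From /o/ at 17 leftward: 16 /ɛ/ → [+ATR]; 15 /t/ transparent; 14 /ɛ/ → [+ATR]; 13 /t/ transparent; 12 /i/ is itself a trigger — this domain ends here.
Target with no active source: position 18 stays [-ATR].

1 3 4 7 8 9 11 12 14 16 17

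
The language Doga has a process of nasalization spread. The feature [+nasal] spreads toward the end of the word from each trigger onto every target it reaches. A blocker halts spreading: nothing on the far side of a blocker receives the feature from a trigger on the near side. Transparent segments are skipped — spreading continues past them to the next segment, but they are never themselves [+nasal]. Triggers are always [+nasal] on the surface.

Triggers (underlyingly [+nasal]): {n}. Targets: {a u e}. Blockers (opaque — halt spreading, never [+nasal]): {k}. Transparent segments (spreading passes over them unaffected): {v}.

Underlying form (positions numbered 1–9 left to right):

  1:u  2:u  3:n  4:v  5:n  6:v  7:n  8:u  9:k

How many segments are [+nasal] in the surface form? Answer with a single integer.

4

From /n/ at 3 rightward: 4 /v/ transparent; 5 /n/ is itself a trigger — this domain ends here.
From /n/ at 5 rightward: 6 /v/ transparent; 7 /n/ is itself a trigger — this domain ends here.
From /n/ at 7 rightward: 8 /u/ → [+nasal]; 9 /k/ blocks.
Targets with no active source: positions 1 2 stay [-nasal].
[+nasal] positions on the surface: 3 5 7 8.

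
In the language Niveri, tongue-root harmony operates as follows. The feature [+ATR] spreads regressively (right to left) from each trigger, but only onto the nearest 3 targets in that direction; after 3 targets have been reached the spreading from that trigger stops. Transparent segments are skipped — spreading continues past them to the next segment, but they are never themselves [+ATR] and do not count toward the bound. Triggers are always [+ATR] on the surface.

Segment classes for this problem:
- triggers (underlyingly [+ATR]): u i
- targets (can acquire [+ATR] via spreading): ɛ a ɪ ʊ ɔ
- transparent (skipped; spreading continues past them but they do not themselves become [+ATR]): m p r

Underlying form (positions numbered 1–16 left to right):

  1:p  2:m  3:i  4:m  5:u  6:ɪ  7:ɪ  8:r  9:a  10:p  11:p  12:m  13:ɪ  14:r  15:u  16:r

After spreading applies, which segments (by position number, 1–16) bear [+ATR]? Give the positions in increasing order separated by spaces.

From /i/ at 3 leftward: 2 /m/ transparent; 1 /p/ transparent; word edge.
From /u/ at 5 leftward: 4 /m/ transparent; 3 /i/ is itself a trigger — this domain ends here.
From /u/ at 15 leftward: 14 /r/ transparent; 13 /ɪ/ → [+ATR]; 12 /m/ transparent; 11 /p/ transparent; 10 /p/ transparent; 9 /a/ → [+ATR]; 8 /r/ transparent; 7 /ɪ/ → [+ATR]; bound reached.
Target with no active source: position 6 stays [-ATR].

3 5 7 9 13 15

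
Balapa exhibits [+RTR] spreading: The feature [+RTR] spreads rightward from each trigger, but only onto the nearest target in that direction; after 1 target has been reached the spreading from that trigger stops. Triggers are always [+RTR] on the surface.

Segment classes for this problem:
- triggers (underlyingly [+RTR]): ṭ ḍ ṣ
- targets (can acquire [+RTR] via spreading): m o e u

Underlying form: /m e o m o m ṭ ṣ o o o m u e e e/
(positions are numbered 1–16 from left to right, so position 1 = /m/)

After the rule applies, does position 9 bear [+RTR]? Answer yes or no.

yes

From /ṭ/ at 7 rightward: 8 /ṣ/ is itself a trigger — this domain ends here.
From /ṣ/ at 8 rightward: 9 /o/ → [+RTR]; bound reached.
Targets with no active source: positions 1 2 3 4 5 6 10 11 12 13 14 15 16 stay [-emphatic].
[+RTR] positions on the surface: 7 8 9.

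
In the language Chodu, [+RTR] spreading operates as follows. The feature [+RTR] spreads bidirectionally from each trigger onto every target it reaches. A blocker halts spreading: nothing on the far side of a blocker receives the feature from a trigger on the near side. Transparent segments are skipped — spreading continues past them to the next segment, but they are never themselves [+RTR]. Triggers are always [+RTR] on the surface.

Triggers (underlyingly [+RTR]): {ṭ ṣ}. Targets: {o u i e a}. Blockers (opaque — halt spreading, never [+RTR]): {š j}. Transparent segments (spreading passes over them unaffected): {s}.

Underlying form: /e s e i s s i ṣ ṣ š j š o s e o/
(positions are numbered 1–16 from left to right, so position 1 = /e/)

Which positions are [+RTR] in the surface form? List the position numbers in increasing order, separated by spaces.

1 3 4 7 8 9

From /ṣ/ at 8 rightward: 9 /ṣ/ is itself a trigger — this domain ends here.
From /ṣ/ at 8 leftward: 7 /i/ → [+RTR]; 6 /s/ transparent; 5 /s/ transparent; 4 /i/ → [+RTR]; 3 /e/ → [+RTR]; 2 /s/ transparent; 1 /e/ → [+RTR]; word edge.
From /ṣ/ at 9 rightward: 10 /š/ blocks.
From /ṣ/ at 9 leftward: 8 /ṣ/ is itself a trigger — this domain ends here.
Targets with no active source: positions 13 15 16 stay [-emphatic].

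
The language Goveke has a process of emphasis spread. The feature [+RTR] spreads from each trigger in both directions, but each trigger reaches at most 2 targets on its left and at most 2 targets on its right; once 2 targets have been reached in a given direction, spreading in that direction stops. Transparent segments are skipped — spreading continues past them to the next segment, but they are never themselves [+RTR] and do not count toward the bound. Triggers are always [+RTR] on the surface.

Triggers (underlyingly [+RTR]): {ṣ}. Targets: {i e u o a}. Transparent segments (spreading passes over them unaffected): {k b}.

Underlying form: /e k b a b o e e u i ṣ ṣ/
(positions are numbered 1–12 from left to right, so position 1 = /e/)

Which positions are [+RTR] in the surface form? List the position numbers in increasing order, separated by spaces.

From /ṣ/ at 11 rightward: 12 /ṣ/ is itself a trigger — this domain ends here.
From /ṣ/ at 11 leftward: 10 /i/ → [+RTR]; 9 /u/ → [+RTR]; bound reached.
From /ṣ/ at 12 rightward: word edge.
From /ṣ/ at 12 leftward: 11 /ṣ/ is itself a trigger — this domain ends here.
Targets with no active source: positions 1 4 6 7 8 stay [-emphatic].

9 10 11 12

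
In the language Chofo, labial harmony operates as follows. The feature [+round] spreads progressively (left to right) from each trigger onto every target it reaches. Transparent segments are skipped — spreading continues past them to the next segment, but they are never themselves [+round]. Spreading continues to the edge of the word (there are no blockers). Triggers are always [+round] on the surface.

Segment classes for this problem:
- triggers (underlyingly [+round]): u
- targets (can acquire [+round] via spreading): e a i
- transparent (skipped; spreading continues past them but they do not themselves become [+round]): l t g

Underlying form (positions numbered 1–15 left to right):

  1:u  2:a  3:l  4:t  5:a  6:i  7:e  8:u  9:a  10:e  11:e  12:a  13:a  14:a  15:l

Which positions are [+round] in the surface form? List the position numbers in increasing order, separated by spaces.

From /u/ at 1 rightward: 2 /a/ → [+round]; 3 /l/ transparent; 4 /t/ transparent; 5 /a/ → [+round]; 6 /i/ → [+round]; 7 /e/ → [+round]; 8 /u/ is itself a trigger — this domain ends here.
From /u/ at 8 rightward: 9 /a/ → [+round]; 10 /e/ → [+round]; 11 /e/ → [+round]; 12 /a/ → [+round]; 13 /a/ → [+round]; 14 /a/ → [+round]; 15 /l/ transparent; word edge.

1 2 5 6 7 8 9 10 11 12 13 14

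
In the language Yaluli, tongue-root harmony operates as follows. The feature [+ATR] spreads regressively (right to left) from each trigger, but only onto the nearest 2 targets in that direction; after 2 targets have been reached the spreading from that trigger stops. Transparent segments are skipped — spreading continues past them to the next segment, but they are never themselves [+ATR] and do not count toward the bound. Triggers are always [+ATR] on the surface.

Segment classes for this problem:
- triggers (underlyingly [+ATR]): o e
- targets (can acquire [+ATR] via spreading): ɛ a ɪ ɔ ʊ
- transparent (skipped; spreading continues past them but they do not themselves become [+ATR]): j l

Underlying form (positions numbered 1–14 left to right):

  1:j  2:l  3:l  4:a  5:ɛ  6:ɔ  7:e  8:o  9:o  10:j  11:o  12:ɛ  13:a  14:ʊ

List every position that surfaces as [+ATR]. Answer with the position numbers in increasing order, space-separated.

5 6 7 8 9 11

From /e/ at 7 leftward: 6 /ɔ/ → [+ATR]; 5 /ɛ/ → [+ATR]; bound reached.
From /o/ at 8 leftward: 7 /e/ is itself a trigger — this domain ends here.
From /o/ at 9 leftward: 8 /o/ is itself a trigger — this domain ends here.
From /o/ at 11 leftward: 10 /j/ transparent; 9 /o/ is itself a trigger — this domain ends here.
Targets with no active source: positions 4 12 13 14 stay [-ATR].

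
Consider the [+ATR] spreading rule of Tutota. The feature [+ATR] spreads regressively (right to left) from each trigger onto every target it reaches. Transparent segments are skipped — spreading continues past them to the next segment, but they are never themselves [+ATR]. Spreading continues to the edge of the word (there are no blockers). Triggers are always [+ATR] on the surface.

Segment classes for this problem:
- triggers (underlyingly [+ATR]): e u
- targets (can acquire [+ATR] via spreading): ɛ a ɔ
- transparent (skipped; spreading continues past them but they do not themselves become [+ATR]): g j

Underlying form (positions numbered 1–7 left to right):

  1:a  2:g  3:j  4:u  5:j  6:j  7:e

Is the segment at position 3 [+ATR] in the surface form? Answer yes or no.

From /u/ at 4 leftward: 3 /j/ transparent; 2 /g/ transparent; 1 /a/ → [+ATR]; word edge.
From /e/ at 7 leftward: 6 /j/ transparent; 5 /j/ transparent; 4 /u/ is itself a trigger — this domain ends here.
[+ATR] positions on the surface: 1 4 7.

no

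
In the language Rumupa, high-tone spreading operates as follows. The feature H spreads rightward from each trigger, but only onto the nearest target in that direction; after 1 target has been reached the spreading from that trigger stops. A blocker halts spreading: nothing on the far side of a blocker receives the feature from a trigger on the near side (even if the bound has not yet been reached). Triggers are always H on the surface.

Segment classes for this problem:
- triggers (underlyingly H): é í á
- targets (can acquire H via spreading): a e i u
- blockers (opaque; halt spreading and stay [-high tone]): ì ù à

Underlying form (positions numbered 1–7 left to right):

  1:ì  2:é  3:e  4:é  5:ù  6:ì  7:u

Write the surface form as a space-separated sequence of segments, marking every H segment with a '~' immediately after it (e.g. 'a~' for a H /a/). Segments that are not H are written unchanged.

From /é/ at 2 rightward: 3 /e/ → H; bound reached.
From /é/ at 4 rightward: 5 /ù/ blocks.
Target with no active source: position 7 stays [-high tone].
H positions on the surface: 2 3 4.

ì é~ e~ é~ ù ì u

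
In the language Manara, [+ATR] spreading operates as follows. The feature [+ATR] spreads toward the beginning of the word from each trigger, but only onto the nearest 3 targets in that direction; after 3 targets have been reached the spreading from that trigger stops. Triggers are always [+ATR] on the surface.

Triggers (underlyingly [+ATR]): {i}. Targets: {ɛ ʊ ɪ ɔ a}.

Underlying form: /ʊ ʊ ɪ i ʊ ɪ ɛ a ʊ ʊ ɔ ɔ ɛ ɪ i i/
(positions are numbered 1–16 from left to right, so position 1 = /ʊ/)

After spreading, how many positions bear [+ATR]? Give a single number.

9

From /i/ at 4 leftward: 3 /ɪ/ → [+ATR]; 2 /ʊ/ → [+ATR]; 1 /ʊ/ → [+ATR]; bound reached.
From /i/ at 15 leftward: 14 /ɪ/ → [+ATR]; 13 /ɛ/ → [+ATR]; 12 /ɔ/ → [+ATR]; bound reached.
From /i/ at 16 leftward: 15 /i/ is itself a trigger — this domain ends here.
Targets with no active source: positions 5 6 7 8 9 10 11 stay [-ATR].
[+ATR] positions on the surface: 1 2 3 4 12 13 14 15 16.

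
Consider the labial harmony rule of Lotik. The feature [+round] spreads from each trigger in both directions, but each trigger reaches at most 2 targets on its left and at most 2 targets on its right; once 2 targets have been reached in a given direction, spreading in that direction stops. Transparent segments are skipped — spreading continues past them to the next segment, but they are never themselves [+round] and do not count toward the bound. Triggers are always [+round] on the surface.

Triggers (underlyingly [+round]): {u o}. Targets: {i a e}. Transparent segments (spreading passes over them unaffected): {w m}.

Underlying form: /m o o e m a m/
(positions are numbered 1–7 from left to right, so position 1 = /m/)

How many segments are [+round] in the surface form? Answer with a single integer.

From /o/ at 2 rightward: 3 /o/ is itself a trigger — this domain ends here.
From /o/ at 2 leftward: 1 /m/ transparent; word edge.
From /o/ at 3 rightward: 4 /e/ → [+round]; 5 /m/ transparent; 6 /a/ → [+round]; bound reached.
From /o/ at 3 leftward: 2 /o/ is itself a trigger — this domain ends here.
[+round] positions on the surface: 2 3 4 6.

4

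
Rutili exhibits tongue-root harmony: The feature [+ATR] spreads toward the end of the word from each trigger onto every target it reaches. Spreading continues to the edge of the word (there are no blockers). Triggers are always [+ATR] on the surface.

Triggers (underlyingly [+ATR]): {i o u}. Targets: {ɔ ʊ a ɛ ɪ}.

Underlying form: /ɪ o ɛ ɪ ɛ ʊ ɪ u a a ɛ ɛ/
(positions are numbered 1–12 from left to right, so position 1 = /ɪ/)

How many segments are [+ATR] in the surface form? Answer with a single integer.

11

From /o/ at 2 rightward: 3 /ɛ/ → [+ATR]; 4 /ɪ/ → [+ATR]; 5 /ɛ/ → [+ATR]; 6 /ʊ/ → [+ATR]; 7 /ɪ/ → [+ATR]; 8 /u/ is itself a trigger — this domain ends here.
From /u/ at 8 rightward: 9 /a/ → [+ATR]; 10 /a/ → [+ATR]; 11 /ɛ/ → [+ATR]; 12 /ɛ/ → [+ATR]; word edge.
Target with no active source: position 1 stays [-ATR].
[+ATR] positions on the surface: 2 3 4 5 6 7 8 9 10 11 12.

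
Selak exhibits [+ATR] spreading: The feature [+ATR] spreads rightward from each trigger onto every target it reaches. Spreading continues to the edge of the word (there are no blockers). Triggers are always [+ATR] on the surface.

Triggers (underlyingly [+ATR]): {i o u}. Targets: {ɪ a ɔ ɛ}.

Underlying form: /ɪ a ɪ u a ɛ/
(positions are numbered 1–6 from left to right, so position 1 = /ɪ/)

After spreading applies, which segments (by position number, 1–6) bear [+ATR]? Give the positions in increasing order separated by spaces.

From /u/ at 4 rightward: 5 /a/ → [+ATR]; 6 /ɛ/ → [+ATR]; word edge.
Targets with no active source: positions 1 2 3 stay [-ATR].

4 5 6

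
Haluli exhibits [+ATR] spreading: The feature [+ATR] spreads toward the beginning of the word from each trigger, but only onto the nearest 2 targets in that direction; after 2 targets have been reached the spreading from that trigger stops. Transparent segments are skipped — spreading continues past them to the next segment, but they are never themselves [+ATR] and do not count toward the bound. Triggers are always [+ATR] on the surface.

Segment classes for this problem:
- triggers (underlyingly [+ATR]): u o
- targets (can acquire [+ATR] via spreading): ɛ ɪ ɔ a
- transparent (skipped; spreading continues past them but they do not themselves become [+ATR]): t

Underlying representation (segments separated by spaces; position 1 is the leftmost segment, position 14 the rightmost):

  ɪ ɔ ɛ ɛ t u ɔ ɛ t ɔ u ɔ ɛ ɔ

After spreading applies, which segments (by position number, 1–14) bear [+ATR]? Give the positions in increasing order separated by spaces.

From /u/ at 6 leftward: 5 /t/ transparent; 4 /ɛ/ → [+ATR]; 3 /ɛ/ → [+ATR]; bound reached.
From /u/ at 11 leftward: 10 /ɔ/ → [+ATR]; 9 /t/ transparent; 8 /ɛ/ → [+ATR]; bound reached.
Targets with no active source: positions 1 2 7 12 13 14 stay [-ATR].

3 4 6 8 10 11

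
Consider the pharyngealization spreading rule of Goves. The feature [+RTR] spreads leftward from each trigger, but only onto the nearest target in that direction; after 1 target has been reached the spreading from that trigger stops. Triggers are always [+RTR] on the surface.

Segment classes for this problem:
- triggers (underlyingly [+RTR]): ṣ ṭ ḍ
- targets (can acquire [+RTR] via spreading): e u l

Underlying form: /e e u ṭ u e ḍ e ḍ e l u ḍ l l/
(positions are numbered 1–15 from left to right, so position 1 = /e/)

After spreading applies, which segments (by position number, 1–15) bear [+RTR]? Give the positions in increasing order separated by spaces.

From /ṭ/ at 4 leftward: 3 /u/ → [+RTR]; bound reached.
From /ḍ/ at 7 leftward: 6 /e/ → [+RTR]; bound reached.
From /ḍ/ at 9 leftward: 8 /e/ → [+RTR]; bound reached.
From /ḍ/ at 13 leftward: 12 /u/ → [+RTR]; bound reached.
Targets with no active source: positions 1 2 5 10 11 14 15 stay [-emphatic].

3 4 6 7 8 9 12 13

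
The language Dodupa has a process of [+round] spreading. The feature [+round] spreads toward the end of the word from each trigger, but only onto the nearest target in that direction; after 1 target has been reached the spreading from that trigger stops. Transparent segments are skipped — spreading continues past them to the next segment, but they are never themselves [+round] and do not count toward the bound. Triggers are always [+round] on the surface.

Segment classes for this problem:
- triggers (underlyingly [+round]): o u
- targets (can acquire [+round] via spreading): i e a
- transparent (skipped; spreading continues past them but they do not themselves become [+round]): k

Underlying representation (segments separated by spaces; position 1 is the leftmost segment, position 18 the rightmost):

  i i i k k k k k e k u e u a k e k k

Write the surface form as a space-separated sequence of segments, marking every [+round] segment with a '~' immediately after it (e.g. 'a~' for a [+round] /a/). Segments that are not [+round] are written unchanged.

i i i k k k k k e k u~ e~ u~ a~ k e k k

From /u/ at 11 rightward: 12 /e/ → [+round]; bound reached.
From /u/ at 13 rightward: 14 /a/ → [+round]; bound reached.
Targets with no active source: positions 1 2 3 9 16 stay [-round].
[+round] positions on the surface: 11 12 13 14.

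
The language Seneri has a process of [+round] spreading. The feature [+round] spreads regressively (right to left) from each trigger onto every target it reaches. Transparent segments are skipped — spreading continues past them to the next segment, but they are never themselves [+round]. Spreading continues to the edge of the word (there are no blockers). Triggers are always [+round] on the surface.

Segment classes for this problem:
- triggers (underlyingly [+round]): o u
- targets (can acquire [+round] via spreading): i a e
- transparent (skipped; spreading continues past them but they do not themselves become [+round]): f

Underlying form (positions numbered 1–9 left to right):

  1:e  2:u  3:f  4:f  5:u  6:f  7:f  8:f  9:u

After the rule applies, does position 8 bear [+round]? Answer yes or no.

no

From /u/ at 2 leftward: 1 /e/ → [+round]; word edge.
From /u/ at 5 leftward: 4 /f/ transparent; 3 /f/ transparent; 2 /u/ is itself a trigger — this domain ends here.
From /u/ at 9 leftward: 8 /f/ transparent; 7 /f/ transparent; 6 /f/ transparent; 5 /u/ is itself a trigger — this domain ends here.
[+round] positions on the surface: 1 2 5 9.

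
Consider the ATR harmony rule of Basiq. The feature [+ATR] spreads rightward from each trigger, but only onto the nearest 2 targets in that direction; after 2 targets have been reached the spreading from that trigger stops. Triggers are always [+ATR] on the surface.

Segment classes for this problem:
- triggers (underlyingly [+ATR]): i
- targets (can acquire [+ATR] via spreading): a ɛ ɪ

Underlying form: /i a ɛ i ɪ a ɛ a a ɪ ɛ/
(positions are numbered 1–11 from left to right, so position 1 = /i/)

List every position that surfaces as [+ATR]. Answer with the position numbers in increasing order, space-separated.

1 2 3 4 5 6

From /i/ at 1 rightward: 2 /a/ → [+ATR]; 3 /ɛ/ → [+ATR]; bound reached.
From /i/ at 4 rightward: 5 /ɪ/ → [+ATR]; 6 /a/ → [+ATR]; bound reached.
Targets with no active source: positions 7 8 9 10 11 stay [-ATR].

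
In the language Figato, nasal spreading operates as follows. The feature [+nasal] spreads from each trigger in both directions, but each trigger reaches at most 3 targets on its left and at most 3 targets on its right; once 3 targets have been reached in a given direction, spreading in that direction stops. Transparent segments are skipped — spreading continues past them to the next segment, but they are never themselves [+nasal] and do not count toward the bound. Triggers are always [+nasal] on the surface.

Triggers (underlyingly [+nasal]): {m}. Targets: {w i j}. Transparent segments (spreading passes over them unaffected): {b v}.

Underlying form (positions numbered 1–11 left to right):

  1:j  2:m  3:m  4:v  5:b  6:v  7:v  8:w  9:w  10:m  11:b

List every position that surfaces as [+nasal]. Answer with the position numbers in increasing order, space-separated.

From /m/ at 2 rightward: 3 /m/ is itself a trigger — this domain ends here.
From /m/ at 2 leftward: 1 /j/ → [+nasal]; word edge.
From /m/ at 3 rightward: 4 /v/ transparent; 5 /b/ transparent; 6 /v/ transparent; 7 /v/ transparent; 8 /w/ → [+nasal]; 9 /w/ → [+nasal]; 10 /m/ is itself a trigger — this domain ends here.
From /m/ at 3 leftward: 2 /m/ is itself a trigger — this domain ends here.
From /m/ at 10 rightward: 11 /b/ transparent; word edge.
From /m/ at 10 leftward: 9 /w/ → [+nasal]; 8 /w/ → [+nasal]; 7 /v/ transparent; 6 /v/ transparent; 5 /b/ transparent; 4 /v/ transparent; 3 /m/ is itself a trigger — this domain ends here.

1 2 3 8 9 10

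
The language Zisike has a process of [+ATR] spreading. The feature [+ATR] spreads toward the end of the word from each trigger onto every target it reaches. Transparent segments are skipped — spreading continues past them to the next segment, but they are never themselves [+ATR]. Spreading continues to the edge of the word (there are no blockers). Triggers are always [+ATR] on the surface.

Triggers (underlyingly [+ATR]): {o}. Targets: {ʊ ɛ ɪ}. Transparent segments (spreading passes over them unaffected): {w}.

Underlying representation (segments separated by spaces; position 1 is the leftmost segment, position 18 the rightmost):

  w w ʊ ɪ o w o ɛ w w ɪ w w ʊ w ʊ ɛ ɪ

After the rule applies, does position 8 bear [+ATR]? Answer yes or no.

yes

From /o/ at 5 rightward: 6 /w/ transparent; 7 /o/ is itself a trigger — this domain ends here.
From /o/ at 7 rightward: 8 /ɛ/ → [+ATR]; 9 /w/ transparent; 10 /w/ transparent; 11 /ɪ/ → [+ATR]; 12 /w/ transparent; 13 /w/ transparent; 14 /ʊ/ → [+ATR]; 15 /w/ transparent; 16 /ʊ/ → [+ATR]; 17 /ɛ/ → [+ATR]; 18 /ɪ/ → [+ATR]; word edge.
Targets with no active source: positions 3 4 stay [-ATR].
[+ATR] positions on the surface: 5 7 8 11 14 16 17 18.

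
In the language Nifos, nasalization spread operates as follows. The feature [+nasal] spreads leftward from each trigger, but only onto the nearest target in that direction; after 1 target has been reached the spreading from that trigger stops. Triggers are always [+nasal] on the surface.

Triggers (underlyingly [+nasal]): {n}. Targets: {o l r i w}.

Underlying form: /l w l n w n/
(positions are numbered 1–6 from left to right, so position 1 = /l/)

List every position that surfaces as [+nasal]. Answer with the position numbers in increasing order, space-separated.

3 4 5 6

From /n/ at 4 leftward: 3 /l/ → [+nasal]; bound reached.
From /n/ at 6 leftward: 5 /w/ → [+nasal]; bound reached.
Targets with no active source: positions 1 2 stay [-nasal].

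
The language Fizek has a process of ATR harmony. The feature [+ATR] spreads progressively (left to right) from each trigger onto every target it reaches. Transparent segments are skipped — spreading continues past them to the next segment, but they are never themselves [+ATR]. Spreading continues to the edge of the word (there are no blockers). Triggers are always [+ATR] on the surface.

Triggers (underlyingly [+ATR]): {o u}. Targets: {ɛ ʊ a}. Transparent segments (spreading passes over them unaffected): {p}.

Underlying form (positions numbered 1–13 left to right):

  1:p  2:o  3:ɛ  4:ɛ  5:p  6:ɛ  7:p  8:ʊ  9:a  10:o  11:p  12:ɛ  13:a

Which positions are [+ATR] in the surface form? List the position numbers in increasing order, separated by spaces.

2 3 4 6 8 9 10 12 13

From /o/ at 2 rightward: 3 /ɛ/ → [+ATR]; 4 /ɛ/ → [+ATR]; 5 /p/ transparent; 6 /ɛ/ → [+ATR]; 7 /p/ transparent; 8 /ʊ/ → [+ATR]; 9 /a/ → [+ATR]; 10 /o/ is itself a trigger — this domain ends here.
From /o/ at 10 rightward: 11 /p/ transparent; 12 /ɛ/ → [+ATR]; 13 /a/ → [+ATR]; word edge.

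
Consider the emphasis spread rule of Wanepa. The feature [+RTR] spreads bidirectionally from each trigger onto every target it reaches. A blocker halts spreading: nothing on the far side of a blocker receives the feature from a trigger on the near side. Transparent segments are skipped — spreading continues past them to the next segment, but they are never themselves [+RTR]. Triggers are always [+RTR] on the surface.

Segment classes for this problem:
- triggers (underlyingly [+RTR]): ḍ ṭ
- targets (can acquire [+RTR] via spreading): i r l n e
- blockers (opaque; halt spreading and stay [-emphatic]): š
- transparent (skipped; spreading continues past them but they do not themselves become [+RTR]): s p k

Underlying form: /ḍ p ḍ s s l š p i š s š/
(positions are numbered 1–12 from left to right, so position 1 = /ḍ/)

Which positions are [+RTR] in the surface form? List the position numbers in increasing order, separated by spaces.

From /ḍ/ at 1 rightward: 2 /p/ transparent; 3 /ḍ/ is itself a trigger — this domain ends here.
From /ḍ/ at 1 leftward: word edge.
From /ḍ/ at 3 rightward: 4 /s/ transparent; 5 /s/ transparent; 6 /l/ → [+RTR]; 7 /š/ blocks.
From /ḍ/ at 3 leftward: 2 /p/ transparent; 1 /ḍ/ is itself a trigger — this domain ends here.
Target with no active source: position 9 stays [-emphatic].

1 3 6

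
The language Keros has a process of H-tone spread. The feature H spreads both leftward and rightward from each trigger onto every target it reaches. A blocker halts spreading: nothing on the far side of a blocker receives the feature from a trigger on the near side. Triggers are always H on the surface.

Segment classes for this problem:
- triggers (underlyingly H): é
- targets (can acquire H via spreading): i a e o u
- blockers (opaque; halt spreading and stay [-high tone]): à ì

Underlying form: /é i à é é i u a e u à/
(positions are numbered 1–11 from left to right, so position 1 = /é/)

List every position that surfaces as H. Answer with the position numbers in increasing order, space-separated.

From /é/ at 1 rightward: 2 /i/ → H; 3 /à/ blocks.
From /é/ at 1 leftward: word edge.
From /é/ at 4 rightward: 5 /é/ is itself a trigger — this domain ends here.
From /é/ at 4 leftward: 3 /à/ blocks.
From /é/ at 5 rightward: 6 /i/ → H; 7 /u/ → H; 8 /a/ → H; 9 /e/ → H; 10 /u/ → H; 11 /à/ blocks.
From /é/ at 5 leftward: 4 /é/ is itself a trigger — this domain ends here.

1 2 4 5 6 7 8 9 10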